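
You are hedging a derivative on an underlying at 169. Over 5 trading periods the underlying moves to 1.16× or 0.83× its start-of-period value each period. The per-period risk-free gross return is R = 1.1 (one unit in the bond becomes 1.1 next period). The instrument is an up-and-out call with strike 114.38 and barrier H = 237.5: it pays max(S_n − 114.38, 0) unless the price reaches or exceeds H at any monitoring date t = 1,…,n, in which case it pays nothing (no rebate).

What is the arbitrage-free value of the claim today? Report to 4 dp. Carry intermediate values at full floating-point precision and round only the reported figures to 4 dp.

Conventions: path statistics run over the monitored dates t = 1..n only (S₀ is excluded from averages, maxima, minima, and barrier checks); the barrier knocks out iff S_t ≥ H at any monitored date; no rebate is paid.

price = 7.2051

Risk-neutral up-probability p* = (R−d)/(u−d) = (1.1−0.83)/(1.16−0.83) = 0.8182; the claim prices as the p*-weighted sum of path payoffs discounted by R^5.
Enumerate all 2^5 = 32 price paths (U = up ×1.16, D = down ×0.83); each path with k up-moves has probability p*^k·(1−p*)^(5−k).
DDDDD: M=140.2700, payoff=0.0000, prob=0.000199
UDDDD: M=196.0400, payoff=0.0000, prob=0.000894
DUDDD: M=162.7132, payoff=0.0000, prob=0.000894
UUDDD: M=227.4064, payoff=15.6480, prob=0.004024
DDUDD: M=140.2700, payoff=0.0000, prob=0.000894
UDUDD: M=196.0400, payoff=15.6480, prob=0.004024
DUUDD: M=188.7473, payoff=15.6480, prob=0.004024
UUUDD: M=263.7914, payoff=0.0000, prob=0.018106
DDDUD: M=140.2700, payoff=0.0000, prob=0.000894
UDDUD: M=196.0400, payoff=15.6480, prob=0.004024
DUDUD: M=162.7132, payoff=15.6480, prob=0.004024
UUDUD: M=227.4064, payoff=67.3459, prob=0.018106
DDUUD: M=156.6603, payoff=15.6480, prob=0.004024
UDUUD: M=218.9469, payoff=67.3459, prob=0.018106
DUUUD: M=218.9469, payoff=67.3459, prob=0.018106
UUUUD: M=305.9981, payoff=0.0000, prob=0.081477
DDDDU: M=140.2700, payoff=0.0000, prob=0.000894
UDDDU: M=196.0400, payoff=15.6480, prob=0.004024
DUDDU: M=162.7132, payoff=15.6480, prob=0.004024
UUDDU: M=227.4064, payoff=67.3459, prob=0.018106
DDUDU: M=140.2700, payoff=15.6480, prob=0.004024
UDUDU: M=196.0400, payoff=67.3459, prob=0.018106
DUUDU: M=188.7473, payoff=67.3459, prob=0.018106
UUUDU: M=263.7914, payoff=0.0000, prob=0.081477
DDDUU: M=140.2700, payoff=15.6480, prob=0.004024
UDDUU: M=196.0400, payoff=67.3459, prob=0.018106
DUDUU: M=181.7259, payoff=67.3459, prob=0.018106
UUDUU: M=253.9784, payoff=0.0000, prob=0.081477
DDUUU: M=181.7259, payoff=67.3459, prob=0.018106
UDUUU: M=253.9784, payoff=0.0000, prob=0.081477
DUUUU: M=253.9784, payoff=0.0000, prob=0.081477
UUUUU: M=354.9577, payoff=0.0000, prob=0.366648
Price = Σ prob·payoff / R^5 = 11.603935 / 1.610510 = 7.2051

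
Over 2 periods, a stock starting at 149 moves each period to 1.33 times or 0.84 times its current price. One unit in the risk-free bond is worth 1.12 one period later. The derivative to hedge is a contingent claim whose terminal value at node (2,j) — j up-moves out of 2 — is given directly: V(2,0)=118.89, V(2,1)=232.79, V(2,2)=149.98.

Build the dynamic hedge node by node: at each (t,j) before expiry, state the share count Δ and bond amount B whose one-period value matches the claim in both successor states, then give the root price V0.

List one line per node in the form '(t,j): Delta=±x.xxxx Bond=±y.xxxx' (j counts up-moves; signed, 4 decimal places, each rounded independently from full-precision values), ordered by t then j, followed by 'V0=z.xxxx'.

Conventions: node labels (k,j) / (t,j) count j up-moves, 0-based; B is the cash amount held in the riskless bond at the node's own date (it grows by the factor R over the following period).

(0,0): Delta=0.0183 Bond=144.6222
(1,0): Delta=1.8572 Bond=-68.1849
(1,1): Delta=-0.8528 Bond=334.5982
V0=147.3450

Arbitrage-free pricing uses the up-move probability p* = (R−d)/(u−d) = 0.5714, discounting each step at R = 1.12.
At maturity the claim pays: V(2,0)=118.8900, V(2,1)=232.7900, V(2,2)=149.9800
Node (1,0) S=125.1600: V=(p*·232.7900+(1−p*)·118.8900)/1.12=164.2640; Δ=(232.7900−118.8900)/(166.4628−105.1344)=1.8572; B=V−Δ·S=-68.1849
Node (1,1) S=198.1700: V=(p*·149.9800+(1−p*)·232.7900)/1.12=165.5982; Δ=(149.9800−232.7900)/(263.5661−166.4628)=-0.8528; B=V−Δ·S=334.5982
Node (0,0) S=149.0000: V=(p*·165.5982+(1−p*)·164.2640)/1.12=147.3450; Δ=(165.5982−164.2640)/(198.1700−125.1600)=0.0183; B=V−Δ·S=144.6222
Verification: the root portfolio costs Δ(0,0)·S0 + B(0,0) = 147.3450, matching V0.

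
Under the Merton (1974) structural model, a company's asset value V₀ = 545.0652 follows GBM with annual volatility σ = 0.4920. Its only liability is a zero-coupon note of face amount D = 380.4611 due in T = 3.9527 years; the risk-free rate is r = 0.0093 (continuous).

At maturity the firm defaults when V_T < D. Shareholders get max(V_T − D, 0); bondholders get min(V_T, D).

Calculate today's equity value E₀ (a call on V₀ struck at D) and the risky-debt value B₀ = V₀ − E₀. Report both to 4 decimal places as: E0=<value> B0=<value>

E0=272.8024 B0=272.2628

Work the structural quantities from V₀ = 545.0652 against face 380.4611:
d₁ = [ln(V₀/D) + (r + σ²/2)T] / (σ√T)
   = [ln(545.0652/380.4611) + (0.0093 + 0.5·0.4920²)·3.9527] / (0.4920·√3.9527)
   = [0.359521 + 0.515163] / 0.978165 = 0.894210
d₂ = d₁ − σ√T = 0.894210 − 0.978165 = -0.083955
N(d₁) = 0.814395,  N(d₂) = 0.466546,  e^(−rT) = 0.963907
E₀ = V₀·N(d₁) − D·e^(−rT)·N(d₂)
   = 545.0652·0.814395 − 380.4611·0.963907·0.466546 = 272.802367
B₀ = V₀ − E₀ = 545.0652 − 272.802367 = 272.262833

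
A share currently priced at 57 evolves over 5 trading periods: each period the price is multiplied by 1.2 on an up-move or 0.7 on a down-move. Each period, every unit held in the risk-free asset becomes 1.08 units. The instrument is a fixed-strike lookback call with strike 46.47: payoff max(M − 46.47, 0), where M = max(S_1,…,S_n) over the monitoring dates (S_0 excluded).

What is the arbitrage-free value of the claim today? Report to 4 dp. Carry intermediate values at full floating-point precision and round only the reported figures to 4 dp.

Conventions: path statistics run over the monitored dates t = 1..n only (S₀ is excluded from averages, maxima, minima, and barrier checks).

price = 33.6951

No-arbitrage gives p* = (R−d)/(u−d) = 0.7600: enumerate every path, weight its payoff by its p*-probability, and discount by R^5.
Enumerate all 2^5 = 32 price paths (U = up ×1.2, D = down ×0.7); each path with k up-moves has probability p*^k·(1−p*)^(5−k).
DDDDD: M=39.9000, payoff=0.0000, prob=0.000796
UDDDD: M=68.4000, payoff=21.9300, prob=0.002521
DUDDD: M=47.8800, payoff=1.4100, prob=0.002521
UUDDD: M=82.0800, payoff=35.6100, prob=0.007985
DDUDD: M=39.9000, payoff=0.0000, prob=0.002521
UDUDD: M=68.4000, payoff=21.9300, prob=0.007985
DUUDD: M=57.4560, payoff=10.9860, prob=0.007985
UUUDD: M=98.4960, payoff=52.0260, prob=0.025285
DDDUD: M=39.9000, payoff=0.0000, prob=0.002521
UDDUD: M=68.4000, payoff=21.9300, prob=0.007985
DUDUD: M=47.8800, payoff=1.4100, prob=0.007985
UUDUD: M=82.0800, payoff=35.6100, prob=0.025285
DDUUD: M=40.2192, payoff=0.0000, prob=0.007985
UDUUD: M=68.9472, payoff=22.4772, prob=0.025285
DUUUD: M=68.9472, payoff=22.4772, prob=0.025285
UUUUD: M=118.1952, payoff=71.7252, prob=0.080069
DDDDU: M=39.9000, payoff=0.0000, prob=0.002521
UDDDU: M=68.4000, payoff=21.9300, prob=0.007985
DUDDU: M=47.8800, payoff=1.4100, prob=0.007985
UUDDU: M=82.0800, payoff=35.6100, prob=0.025285
DDUDU: M=39.9000, payoff=0.0000, prob=0.007985
UDUDU: M=68.4000, payoff=21.9300, prob=0.025285
DUUDU: M=57.4560, payoff=10.9860, prob=0.025285
UUUDU: M=98.4960, payoff=52.0260, prob=0.080069
DDDUU: M=39.9000, payoff=0.0000, prob=0.007985
UDDUU: M=68.4000, payoff=21.9300, prob=0.025285
DUDUU: M=48.2630, payoff=1.7930, prob=0.025285
UUDUU: M=82.7366, payoff=36.2666, prob=0.080069
DDUUU: M=48.2630, payoff=1.7930, prob=0.025285
UDUUU: M=82.7366, payoff=36.2666, prob=0.080069
DUUUU: M=82.7366, payoff=36.2666, prob=0.080069
UUUUU: M=141.8342, payoff=95.3642, prob=0.253553
Price = Σ prob·payoff / R^5 = 49.509181 / 1.469328 = 33.6951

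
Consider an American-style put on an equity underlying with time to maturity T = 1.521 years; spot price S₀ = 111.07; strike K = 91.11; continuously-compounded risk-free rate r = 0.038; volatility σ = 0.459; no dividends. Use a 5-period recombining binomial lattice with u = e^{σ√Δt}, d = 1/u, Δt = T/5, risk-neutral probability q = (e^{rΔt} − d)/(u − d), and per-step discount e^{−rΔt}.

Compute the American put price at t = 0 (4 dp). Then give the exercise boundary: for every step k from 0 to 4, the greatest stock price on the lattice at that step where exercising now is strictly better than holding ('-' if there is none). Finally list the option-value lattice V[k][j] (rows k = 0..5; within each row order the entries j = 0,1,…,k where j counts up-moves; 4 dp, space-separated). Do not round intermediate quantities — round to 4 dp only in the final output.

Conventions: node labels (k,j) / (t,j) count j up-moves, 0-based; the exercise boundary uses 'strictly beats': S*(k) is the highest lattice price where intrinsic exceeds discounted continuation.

price = 11.9001
boundary = - - - 51.9710 66.9432
tree:
11.9001
18.2889 4.6941
27.3051 8.1573 0.7434
39.1390 14.0904 1.3921 0.0000
50.7626 24.1668 2.6068 0.0000 0.0000
59.7865 39.1390 4.8814 0.0000 0.0000 0.0000

Δt=0.30420, u=1.28809, d=0.77634, q=0.45977, disc=e^(-rΔt)=0.98851
k=5 terminal: V=max(K-S,0) → 59.7865 39.1390 4.8814 0.0000 0.0000 0.0000
k=4: j=0 S=40.3474 intr=50.7626 cont=49.7155 V=50.7626[EX]; j=1 S=66.9432 intr=24.1668 cont=23.1197 V=24.1668[EX]; j=2 S=111.0700 intr=0.0000 cont=2.6068 V=2.6068[hold]; j=3 S=184.2839 intr=0.0000 cont=0.0000 V=0.0000[hold]; j=4 S=305.7581 intr=0.0000 cont=0.0000 V=0.0000[hold]  S*(4)=66.9432
k=3: j=0 S=51.9710 intr=39.1390 cont=38.0919 V=39.1390[EX]; j=1 S=86.2286 intr=4.8814 cont=14.0904 V=14.0904[hold]; j=2 S=143.0679 intr=0.0000 cont=1.3921 V=1.3921[hold]; j=3 S=237.3737 intr=0.0000 cont=0.0000 V=0.0000[hold]  S*(3)=51.9710
k=2: j=0 S=66.9432 intr=24.1668 cont=27.3051 V=27.3051[hold]; j=1 S=111.0700 intr=0.0000 cont=8.1573 V=8.1573[hold]; j=2 S=184.2839 intr=0.0000 cont=0.7434 V=0.7434[hold]  S*(2)=-
k=1: j=0 S=86.2286 intr=4.8814 cont=18.2889 V=18.2889[hold]; j=1 S=143.0679 intr=0.0000 cont=4.6941 V=4.6941[hold]  S*(1)=-
k=0: j=0 S=111.0700 intr=0.0000 cont=11.9001 V=11.9001[hold]  S*(0)=-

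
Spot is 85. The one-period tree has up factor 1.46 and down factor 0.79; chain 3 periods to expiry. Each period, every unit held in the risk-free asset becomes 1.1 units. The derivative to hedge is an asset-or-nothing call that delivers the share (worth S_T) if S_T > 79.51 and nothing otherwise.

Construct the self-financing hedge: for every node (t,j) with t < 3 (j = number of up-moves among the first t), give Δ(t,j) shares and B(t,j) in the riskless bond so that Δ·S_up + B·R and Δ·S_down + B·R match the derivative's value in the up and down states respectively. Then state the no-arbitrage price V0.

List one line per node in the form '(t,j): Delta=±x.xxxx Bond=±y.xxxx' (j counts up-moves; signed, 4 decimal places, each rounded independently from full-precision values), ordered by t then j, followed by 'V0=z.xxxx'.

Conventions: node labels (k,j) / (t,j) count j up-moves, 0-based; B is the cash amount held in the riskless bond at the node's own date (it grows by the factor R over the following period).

(0,0): Delta=1.4099 Bond=-63.0479
(1,0): Delta=1.3382 Bond=-64.5365
(1,1): Delta=1.4550 Bond=-74.9456
(2,0): Delta=0.0000 Bond=0.0000
(2,1): Delta=2.1791 Bond=-153.4304
(2,2): Delta=1.0000 Bond=0.0000
V0=56.7966

Risk-neutral probability p* = (R−d)/(u−d) = (1.1−0.79)/(1.46−0.79) = 0.4627.
At maturity the claim pays: V(3,0)=0.0000, V(3,1)=0.0000, V(3,2)=143.1369, V(3,3)=264.5316
  t=2,j=0: stock 53.0485 → up 77.4508 (V=0.0000), down 41.9083 (V=0.0000). Price 0.0000; hedge Δ=0.0000, bond B=0.0000.
  t=2,j=1: stock 98.0390 → up 143.1369 (V=143.1369), down 77.4508 (V=0.0000). Price 60.2069; hedge Δ=2.1791, bond B=-153.4304.
  t=2,j=2: stock 181.1860 → up 264.5316 (V=264.5316), down 143.1369 (V=143.1369). Price 181.1860; hedge Δ=1.0000, bond B=0.0000.
  t=1,j=0: stock 67.1500 → up 98.0390 (V=60.2069), down 53.0485 (V=0.0000). Price 25.3245; hedge Δ=1.3382, bond B=-64.5365.
  t=1,j=1: stock 124.1000 → up 181.1860 (V=181.1860), down 98.0390 (V=60.2069). Price 105.6203; hedge Δ=1.4550, bond B=-74.9456.
  t=0,j=0: stock 85.0000 → up 124.1000 (V=105.6203), down 67.1500 (V=25.3245). Price 56.7966; hedge Δ=1.4099, bond B=-63.0479.
Check: Δ(0,0)·S0 + B(0,0) = 56.7966 = V0.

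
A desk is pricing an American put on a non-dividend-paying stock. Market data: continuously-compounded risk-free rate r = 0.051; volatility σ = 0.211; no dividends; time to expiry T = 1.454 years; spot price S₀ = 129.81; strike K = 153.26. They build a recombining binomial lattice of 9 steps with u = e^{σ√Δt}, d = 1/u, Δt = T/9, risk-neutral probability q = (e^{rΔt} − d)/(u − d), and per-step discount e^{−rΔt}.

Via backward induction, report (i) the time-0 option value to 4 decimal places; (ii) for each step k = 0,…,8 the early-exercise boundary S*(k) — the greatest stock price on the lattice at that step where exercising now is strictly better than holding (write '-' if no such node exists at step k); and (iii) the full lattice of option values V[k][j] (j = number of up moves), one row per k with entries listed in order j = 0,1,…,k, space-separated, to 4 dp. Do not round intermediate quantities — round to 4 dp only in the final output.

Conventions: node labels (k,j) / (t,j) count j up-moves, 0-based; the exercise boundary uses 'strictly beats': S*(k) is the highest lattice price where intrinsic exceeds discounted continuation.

params: Δt=0.16156 u=1.08851 d=0.91869 q=0.52753 e^(-rΔt)=0.99179
t_9 payoffs: 92.7512 81.5660 68.3132 52.6105 34.0052 11.9606 0.0000 0.0000 0.0000 0.0000
t_8: node(8,0) S=65.8644 payoff=87.3956 vs cont=86.1381 → 87.3956 [stop]  node(8,1) S=78.0396 payoff=75.2204 vs cont=73.9628 → 75.2204 [stop]  node(8,2) S=92.4654 payoff=60.7946 vs cont=59.5370 → 60.7946 [stop]  node(8,3) S=109.5579 payoff=43.7021 vs cont=42.4445 → 43.7021 [stop]  node(8,4) S=129.8100 payoff=23.4500 vs cont=22.1924 → 23.4500 [stop]  node(8,5) S=153.8057 payoff=0.0000 vs cont=5.6047 → 5.6047 [wait]  node(8,6) S=182.2372 payoff=0.0000 vs cont=0.0000 → 0.0000 [wait]  node(8,7) S=215.9242 payoff=0.0000 vs cont=0.0000 → 0.0000 [wait]  node(8,8) S=255.8384 payoff=0.0000 vs cont=0.0000 → 0.0000 [wait]  ⇒ S*(8)=129.8100
t_7: node(7,0) S=71.6940 payoff=81.5660 vs cont=80.3084 → 81.5660 [stop]  node(7,1) S=84.9468 payoff=68.3132 vs cont=67.0556 → 68.3132 [stop]  node(7,2) S=100.6495 payoff=52.6105 vs cont=51.3529 → 52.6105 [stop]  node(7,3) S=119.2548 payoff=34.0052 vs cont=32.7476 → 34.0052 [stop]  node(7,4) S=141.2994 payoff=11.9606 vs cont=13.9209 → 13.9209 [wait]  node(7,5) S=167.4190 payoff=0.0000 vs cont=2.6263 → 2.6263 [wait]  node(7,6) S=198.3669 payoff=0.0000 vs cont=0.0000 → 0.0000 [wait]  node(7,7) S=235.0356 payoff=0.0000 vs cont=0.0000 → 0.0000 [wait]  ⇒ S*(7)=119.2548
t_6: node(6,0) S=78.0396 payoff=75.2204 vs cont=73.9628 → 75.2204 [stop]  node(6,1) S=92.4654 payoff=60.7946 vs cont=59.5370 → 60.7946 [stop]  node(6,2) S=109.5579 payoff=43.7021 vs cont=42.4445 → 43.7021 [stop]  node(6,3) S=129.8100 payoff=23.4500 vs cont=23.2181 → 23.4500 [stop]  node(6,4) S=153.8057 payoff=0.0000 vs cont=7.8974 → 7.8974 [wait]  node(6,5) S=182.2372 payoff=0.0000 vs cont=1.2307 → 1.2307 [wait]  node(6,6) S=215.9242 payoff=0.0000 vs cont=0.0000 → 0.0000 [wait]  ⇒ S*(6)=129.8100
t_5: node(5,0) S=84.9468 payoff=68.3132 vs cont=67.0556 → 68.3132 [stop]  node(5,1) S=100.6495 payoff=52.6105 vs cont=51.3529 → 52.6105 [stop]  node(5,2) S=119.2548 payoff=34.0052 vs cont=32.7476 → 34.0052 [stop]  node(5,3) S=141.2994 payoff=11.9606 vs cont=15.1204 → 15.1204 [wait]  node(5,4) S=167.4190 payoff=0.0000 vs cont=4.3446 → 4.3446 [wait]  node(5,5) S=198.3669 payoff=0.0000 vs cont=0.5767 → 0.5767 [wait]  ⇒ S*(5)=119.2548
t_4: node(4,0) S=92.4654 payoff=60.7946 vs cont=59.5370 → 60.7946 [stop]  node(4,1) S=109.5579 payoff=43.7021 vs cont=42.4445 → 43.7021 [stop]  node(4,2) S=129.8100 payoff=23.4500 vs cont=23.8457 → 23.8457 [wait]  node(4,3) S=153.8057 payoff=0.0000 vs cont=9.3584 → 9.3584 [wait]  node(4,4) S=182.2372 payoff=0.0000 vs cont=2.3376 → 2.3376 [wait]  ⇒ S*(4)=109.5579
t_3: node(3,0) S=100.6495 payoff=52.6105 vs cont=51.3529 → 52.6105 [stop]  node(3,1) S=119.2548 payoff=34.0052 vs cont=32.9546 → 34.0052 [stop]  node(3,2) S=141.2994 payoff=11.9606 vs cont=16.0703 → 16.0703 [wait]  node(3,3) S=167.4190 payoff=0.0000 vs cont=5.6083 → 5.6083 [wait]  ⇒ S*(3)=119.2548
t_2: node(2,0) S=109.5579 payoff=43.7021 vs cont=42.4445 → 43.7021 [stop]  node(2,1) S=129.8100 payoff=23.4500 vs cont=24.3426 → 24.3426 [wait]  node(2,2) S=153.8057 payoff=0.0000 vs cont=10.4647 → 10.4647 [wait]  ⇒ S*(2)=109.5579
t_1: node(1,0) S=119.2548 payoff=34.0052 vs cont=33.2146 → 34.0052 [stop]  node(1,1) S=141.2994 payoff=11.9606 vs cont=16.8820 → 16.8820 [wait]  ⇒ S*(1)=119.2548
t_0: node(0,0) S=129.8100 payoff=23.4500 vs cont=24.7673 → 24.7673 [wait]  ⇒ S*(0)=-

price = 24.7673
boundary = - 119.2548 109.5579 119.2548 109.5579 119.2548 129.8100 119.2548 129.8100
tree:
24.7673
34.0052 16.8820
43.7021 24.3426 10.4647
52.6105 34.0052 16.0703 5.6083
60.7946 43.7021 23.8457 9.3584 2.3376
68.3132 52.6105 34.0052 15.1204 4.3446 0.5767
75.2204 60.7946 43.7021 23.4500 7.8974 1.2307 0.0000
81.5660 68.3132 52.6105 34.0052 13.9209 2.6263 0.0000 0.0000
87.3956 75.2204 60.7946 43.7021 23.4500 5.6047 0.0000 0.0000 0.0000
92.7512 81.5660 68.3132 52.6105 34.0052 11.9606 0.0000 0.0000 0.0000 0.0000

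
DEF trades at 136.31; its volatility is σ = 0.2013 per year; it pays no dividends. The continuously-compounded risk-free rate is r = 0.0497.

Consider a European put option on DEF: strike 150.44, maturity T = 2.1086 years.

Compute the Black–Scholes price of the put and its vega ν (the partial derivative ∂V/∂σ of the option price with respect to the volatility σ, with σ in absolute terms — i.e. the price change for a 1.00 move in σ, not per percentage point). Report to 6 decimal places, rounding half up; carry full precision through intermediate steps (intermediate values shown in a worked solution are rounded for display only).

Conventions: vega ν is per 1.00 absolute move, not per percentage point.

σ√T = 0.2013·√2.1086 = 0.292308
d₁ = (ln(S/K) + (r+σ²/2)T) / (σ√T) = (ln(136.31/150.44) + (0.0497+0.2013²/2)·2.1086) / 0.292308 = (-0.098633 + 0.147519) / 0.292308 = 0.167244
d₂ = d₁ − σ√T = 0.167244 − 0.292308 = -0.125064
e^{−rT} = 0.900507
N(−d₁) = 0.433589,  N(−d₂) = 0.549764
Put price V = K·e^{−rT}·N(−d₂) − S·N(−d₁) = 74.477714 − 59.102516 = 15.375198
φ(d₁) = (1/√(2π))·e^{−d₁²/2} = 0.393402
ν = S·φ(d₁)·√T = 77.868382

price = 15.375198
ν = 77.868382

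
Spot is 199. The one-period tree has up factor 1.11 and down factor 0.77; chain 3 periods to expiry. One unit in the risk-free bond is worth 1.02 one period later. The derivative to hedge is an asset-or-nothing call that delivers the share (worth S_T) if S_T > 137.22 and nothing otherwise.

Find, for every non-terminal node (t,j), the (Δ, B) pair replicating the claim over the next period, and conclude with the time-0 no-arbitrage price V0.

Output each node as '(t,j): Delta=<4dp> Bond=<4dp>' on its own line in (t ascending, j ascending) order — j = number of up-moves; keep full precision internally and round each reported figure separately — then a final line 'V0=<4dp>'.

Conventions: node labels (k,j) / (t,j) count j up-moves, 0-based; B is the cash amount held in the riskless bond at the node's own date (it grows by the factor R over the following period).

(0,0): Delta=1.6843 Bond=-156.8396
(1,0): Delta=2.6123 Bond=-302.1776
(1,1): Delta=1.4525 Bond=-108.7839
(2,0): Delta=0.0000 Bond=0.0000
(2,1): Delta=3.2647 Bond=-419.1808
(2,2): Delta=1.0000 Bond=0.0000
V0=178.3370

Under the risk-neutral measure, an up-move has probability p* = (R−d)/(u−d) = 0.7353 and values discount at R = 1.02.
At maturity the claim pays: V(3,0)=0.0000, V(3,1)=0.0000, V(3,2)=188.7947, V(3,3)=272.1586
(2,0): S=117.9871. Δ = (V_up−V_dn)/(S_up−S_dn) = (0.0000−0.0000)/(130.9657−90.8501) = 0.0000. V = [p*·0.0000 + (1−p*)·0.0000]/1.02 = 0.0000. B = V − Δ·S = 0.0000.
(2,1): S=170.0853. Δ = (V_up−V_dn)/(S_up−S_dn) = (188.7947−0.0000)/(188.7947−130.9657) = 3.2647. V = [p*·188.7947 + (1−p*)·0.0000]/1.02 = 136.0977. B = V − Δ·S = -419.1808.
(2,2): S=245.1879. Δ = (V_up−V_dn)/(S_up−S_dn) = (272.1586−188.7947)/(272.1586−188.7947) = 1.0000. V = [p*·272.1586 + (1−p*)·188.7947]/1.02 = 245.1879. B = V − Δ·S = 0.0000.
(1,0): S=153.2300. Δ = (V_up−V_dn)/(S_up−S_dn) = (136.0977−0.0000)/(170.0853−117.9871) = 2.6123. V = [p*·136.0977 + (1−p*)·0.0000]/1.02 = 98.1096. B = V − Δ·S = -302.1776.
(1,1): S=220.8900. Δ = (V_up−V_dn)/(S_up−S_dn) = (245.1879−136.0977)/(245.1879−170.0853) = 1.4525. V = [p*·245.1879 + (1−p*)·136.0977]/1.02 = 212.0697. B = V − Δ·S = -108.7839.
(0,0): S=199.0000. Δ = (V_up−V_dn)/(S_up−S_dn) = (212.0697−98.1096)/(220.8900−153.2300) = 1.6843. V = [p*·212.0697 + (1−p*)·98.1096]/1.02 = 178.3370. B = V − Δ·S = -156.8396.
As a check, the time-0 holding Δ(0,0)·S0 + B(0,0) comes to 178.3370 — exactly V0.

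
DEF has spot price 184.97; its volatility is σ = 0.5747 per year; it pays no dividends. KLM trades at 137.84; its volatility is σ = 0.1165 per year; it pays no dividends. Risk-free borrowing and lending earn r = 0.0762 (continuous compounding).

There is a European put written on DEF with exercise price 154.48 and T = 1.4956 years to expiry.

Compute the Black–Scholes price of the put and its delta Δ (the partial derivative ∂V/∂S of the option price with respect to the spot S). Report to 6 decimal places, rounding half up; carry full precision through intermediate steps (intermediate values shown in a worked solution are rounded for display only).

price = 24.415755
Δ = -0.220692

σ√T = 0.5747·√1.4956 = 0.702828
d₁ = (ln(S/K) + (r+σ²/2)T) / (σ√T) = (ln(184.97/154.48) + (0.0762+0.5747²/2)·1.4956) / 0.702828 = (0.180129 + 0.360948) / 0.702828 = 0.769857
d₂ = d₁ − σ√T = 0.769857 − 0.702828 = 0.067030
e^{−rT} = 0.892289
N(−d₁) = 0.220692,  N(−d₂) = 0.473279
Put price V = K·e^{−rT}·N(−d₂) − S·N(−d₁) = 65.237198 − 40.821444 = 24.415755
Δ = −N(−d₁) = -0.220692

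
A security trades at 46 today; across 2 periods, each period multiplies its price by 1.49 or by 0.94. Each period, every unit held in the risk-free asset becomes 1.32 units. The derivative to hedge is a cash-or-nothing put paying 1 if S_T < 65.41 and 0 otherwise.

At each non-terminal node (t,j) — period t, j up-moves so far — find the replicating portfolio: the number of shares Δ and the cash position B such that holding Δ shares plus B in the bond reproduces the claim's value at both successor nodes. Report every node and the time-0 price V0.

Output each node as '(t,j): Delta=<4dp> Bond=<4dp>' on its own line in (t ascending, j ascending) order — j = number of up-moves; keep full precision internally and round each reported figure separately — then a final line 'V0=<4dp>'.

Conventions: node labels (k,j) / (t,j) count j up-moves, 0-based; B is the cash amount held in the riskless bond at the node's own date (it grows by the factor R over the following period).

Since d<R<u, set p* = (R−d)/(u−d) = 0.6909; price each node as the discounted p*-expectation of its children.
Expiry values: V(2,0)=1.0000, V(2,1)=1.0000, V(2,2)=0.0000
(1,0): S=43.2400. Δ = (V_up−V_dn)/(S_up−S_dn) = (1.0000−1.0000)/(64.4276−40.6456) = 0.0000. V = [p*·1.0000 + (1−p*)·1.0000]/1.32 = 0.7576. B = V − Δ·S = 0.7576.
(1,1): S=68.5400. Δ = (V_up−V_dn)/(S_up−S_dn) = (0.0000−1.0000)/(102.1246−64.4276) = -0.0265. V = [p*·0.0000 + (1−p*)·1.0000]/1.32 = 0.2342. B = V − Δ·S = 2.0523.
(0,0): S=46.0000. Δ = (V_up−V_dn)/(S_up−S_dn) = (0.2342−0.7576)/(68.5400−43.2400) = -0.0207. V = [p*·0.2342 + (1−p*)·0.7576]/1.32 = 0.3000. B = V − Δ·S = 1.2516.
As a check, the time-0 holding Δ(0,0)·S0 + B(0,0) comes to 0.3000 — exactly V0.

(0,0): Delta=-0.0207 Bond=1.2516
(1,0): Delta=0.0000 Bond=0.7576
(1,1): Delta=-0.0265 Bond=2.0523
V0=0.3000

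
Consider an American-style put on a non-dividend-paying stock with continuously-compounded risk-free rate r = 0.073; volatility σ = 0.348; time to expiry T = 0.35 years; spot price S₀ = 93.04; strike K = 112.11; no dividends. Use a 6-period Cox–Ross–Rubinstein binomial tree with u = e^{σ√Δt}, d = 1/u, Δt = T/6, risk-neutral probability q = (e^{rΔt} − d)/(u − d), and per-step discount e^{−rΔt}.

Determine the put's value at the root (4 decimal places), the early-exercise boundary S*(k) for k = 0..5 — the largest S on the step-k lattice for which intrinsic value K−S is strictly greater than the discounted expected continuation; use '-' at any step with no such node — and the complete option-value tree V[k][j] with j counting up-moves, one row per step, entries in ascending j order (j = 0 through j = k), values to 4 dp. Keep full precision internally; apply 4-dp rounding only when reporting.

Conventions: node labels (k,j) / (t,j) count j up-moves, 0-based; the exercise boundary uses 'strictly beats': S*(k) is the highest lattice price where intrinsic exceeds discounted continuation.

params: Δt=0.05833 u=1.08768 d=0.91939 q=0.50436 e^(-rΔt)=0.99575
t_6 payoffs: 55.9205 45.6348 33.4661 19.0700 2.0386 0.0000 0.0000
t_5: node(5,0) S=61.1164 payoff=50.9936 vs cont=50.5173 → 50.9936 [stop]  node(5,1) S=72.3040 payoff=39.8060 vs cont=39.3296 → 39.8060 [stop]  node(5,2) S=85.5396 payoff=26.5704 vs cont=26.0940 → 26.5704 [stop]  node(5,3) S=101.1981 payoff=10.9119 vs cont=10.4356 → 10.9119 [stop]  node(5,4) S=119.7228 payoff=0.0000 vs cont=1.0061 → 1.0061 [wait]  node(5,5) S=141.6387 payoff=0.0000 vs cont=0.0000 → 0.0000 [wait]  ⇒ S*(5)=101.1981
t_4: node(4,0) S=66.4752 payoff=45.6348 vs cont=45.1584 → 45.6348 [stop]  node(4,1) S=78.6439 payoff=33.4661 vs cont=32.9898 → 33.4661 [stop]  node(4,2) S=93.0400 payoff=19.0700 vs cont=18.5936 → 19.0700 [stop]  node(4,3) S=110.0714 payoff=2.0386 vs cont=5.8907 → 5.8907 [wait]  node(4,4) S=130.2205 payoff=0.0000 vs cont=0.4966 → 0.4966 [wait]  ⇒ S*(4)=93.0400
t_3: node(3,0) S=72.3040 payoff=39.8060 vs cont=39.3296 → 39.8060 [stop]  node(3,1) S=85.5396 payoff=26.5704 vs cont=26.0940 → 26.5704 [stop]  node(3,2) S=101.1981 payoff=10.9119 vs cont=12.3702 → 12.3702 [wait]  node(3,3) S=119.7228 payoff=0.0000 vs cont=3.1567 → 3.1567 [wait]  ⇒ S*(3)=85.5396
t_2: node(2,0) S=78.6439 payoff=33.4661 vs cont=32.9898 → 33.4661 [stop]  node(2,1) S=93.0400 payoff=19.0700 vs cont=19.3260 → 19.3260 [wait]  node(2,2) S=110.0714 payoff=2.0386 vs cont=7.6905 → 7.6905 [wait]  ⇒ S*(2)=78.6439
t_1: node(1,0) S=85.5396 payoff=26.5704 vs cont=26.2225 → 26.5704 [stop]  node(1,1) S=101.1981 payoff=10.9119 vs cont=13.4003 → 13.4003 [wait]  ⇒ S*(1)=85.5396
t_0: node(0,0) S=93.0400 payoff=19.0700 vs cont=19.8433 → 19.8433 [wait]  ⇒ S*(0)=-

price = 19.8433
boundary = - 85.5396 78.6439 85.5396 93.0400 101.1981
tree:
19.8433
26.5704 13.4003
33.4661 19.3260 7.6905
39.8060 26.5704 12.3702 3.1567
45.6348 33.4661 19.0700 5.8907 0.4966
50.9936 39.8060 26.5704 10.9119 1.0061 0.0000
55.9205 45.6348 33.4661 19.0700 2.0386 0.0000 0.0000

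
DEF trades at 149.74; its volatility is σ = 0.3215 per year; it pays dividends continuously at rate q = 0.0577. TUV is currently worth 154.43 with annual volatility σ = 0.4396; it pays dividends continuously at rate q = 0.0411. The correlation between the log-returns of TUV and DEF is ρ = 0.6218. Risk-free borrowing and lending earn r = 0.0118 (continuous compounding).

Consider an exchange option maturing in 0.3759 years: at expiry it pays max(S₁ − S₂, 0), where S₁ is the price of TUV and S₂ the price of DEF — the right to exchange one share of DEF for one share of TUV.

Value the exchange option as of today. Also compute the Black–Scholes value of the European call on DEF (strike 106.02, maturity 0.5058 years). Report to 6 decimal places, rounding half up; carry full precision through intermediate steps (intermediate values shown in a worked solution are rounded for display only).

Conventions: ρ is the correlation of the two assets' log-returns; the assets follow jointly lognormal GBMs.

σ_eff = √(σ₁² + σ₂² − 2ρσ₁σ₂) = √(0.4396² + 0.3215² − 2·0.6218·0.4396·0.3215) = 0.347636
d₁ = (ln(S₁/S₂) + (q₂ − q₁ + σ_eff²/2)T) / (σ_eff√T) = (ln(154.43/149.74) + (0.0577 − 0.0411 + 0.060425)·0.3759) / 0.213138 = 0.280543
d₂ = d₁ − σ_eff√T = 0.280543 − 0.213138 = 0.067405
N(d₁) = 0.610469,  N(d₂) = 0.526870
V = S₁·e^{−q₁T}·N(d₁) − S₂·e^{−q₂T}·N(d₂) = 92.829488 − 77.200822 = 15.628666
[vanilla: DEF call K=106.02]
σ√T = 0.3215·√0.5058 = 0.228650
d₁ = (ln(S/K) + (r−q+σ²/2)T) / (σ√T) = (ln(149.74/106.02) + (0.0118−0.0577+0.3215²/2)·0.5058) / 0.228650 = (0.345273 + 0.002924) / 0.228650 = 1.522840
d₂ = d₁ − σ√T = 1.522840 − 0.228650 = 1.294191
e^{−rT} = 0.994049
e^{−qT} = 0.971237
N(d₁) = 0.936101,  N(d₂) = 0.902200
price = S·e^{−qT}·N(d₁) − K·e^{−rT}·N(d₂) = 136.139970 − 95.082080 = 41.057889

exchange price = 15.628666
price(DEF call K=106.02) = 41.057889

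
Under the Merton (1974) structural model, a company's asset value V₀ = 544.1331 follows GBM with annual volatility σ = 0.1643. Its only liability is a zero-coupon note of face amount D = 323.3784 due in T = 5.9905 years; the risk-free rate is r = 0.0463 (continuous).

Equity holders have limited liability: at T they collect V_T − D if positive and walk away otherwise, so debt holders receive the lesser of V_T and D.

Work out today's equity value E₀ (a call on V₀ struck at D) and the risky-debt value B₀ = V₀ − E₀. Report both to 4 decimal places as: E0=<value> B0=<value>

E0=300.3646 B0=243.7685

Work the structural quantities from V₀ = 544.1331 against face 323.3784:
d₁ = [ln(V₀/D) + (r + σ²/2)T] / (σ√T)
   = [ln(544.1331/323.3784) + (0.0463 + 0.5·0.1643²)·5.9905] / (0.1643·√5.9905)
   = [0.520371 + 0.358215] / 0.402132 = 2.184818
d₂ = d₁ − σ√T = 2.184818 − 0.402132 = 1.782685
N(d₁) = 0.985549,  N(d₂) = 0.962681,  e^(−rT) = 0.757782
E₀ = V₀·N(d₁) − D·e^(−rT)·N(d₂)
   = 544.1331·0.985549 − 323.3784·0.757782·0.962681 = 300.364567
B₀ = V₀ − E₀ = 544.1331 − 300.364567 = 243.768533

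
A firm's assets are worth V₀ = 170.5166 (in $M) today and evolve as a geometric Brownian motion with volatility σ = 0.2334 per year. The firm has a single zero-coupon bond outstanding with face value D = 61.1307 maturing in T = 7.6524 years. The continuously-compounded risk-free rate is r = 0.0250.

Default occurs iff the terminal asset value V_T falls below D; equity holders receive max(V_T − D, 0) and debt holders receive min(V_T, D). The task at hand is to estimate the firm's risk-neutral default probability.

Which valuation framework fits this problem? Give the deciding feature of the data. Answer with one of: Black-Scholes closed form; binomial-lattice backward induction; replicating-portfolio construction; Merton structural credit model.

framework: Merton structural credit model

Key observation: the question is about default risk generated by asset-value dynamics against a debt face of 61.1307 — the structural framework prices exactly that.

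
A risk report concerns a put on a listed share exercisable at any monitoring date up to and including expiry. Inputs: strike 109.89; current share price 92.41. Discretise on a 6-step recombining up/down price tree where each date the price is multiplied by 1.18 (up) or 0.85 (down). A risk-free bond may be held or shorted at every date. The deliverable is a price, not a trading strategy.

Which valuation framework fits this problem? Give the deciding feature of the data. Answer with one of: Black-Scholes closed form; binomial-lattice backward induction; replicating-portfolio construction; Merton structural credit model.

Key observation: with exercise allowed before expiry on a discrete up/down model (6 steps from spot 92.41), the strike-109.89 put's value must be rolled back through the tree testing early exercise at each node.

framework: binomial-lattice backward induction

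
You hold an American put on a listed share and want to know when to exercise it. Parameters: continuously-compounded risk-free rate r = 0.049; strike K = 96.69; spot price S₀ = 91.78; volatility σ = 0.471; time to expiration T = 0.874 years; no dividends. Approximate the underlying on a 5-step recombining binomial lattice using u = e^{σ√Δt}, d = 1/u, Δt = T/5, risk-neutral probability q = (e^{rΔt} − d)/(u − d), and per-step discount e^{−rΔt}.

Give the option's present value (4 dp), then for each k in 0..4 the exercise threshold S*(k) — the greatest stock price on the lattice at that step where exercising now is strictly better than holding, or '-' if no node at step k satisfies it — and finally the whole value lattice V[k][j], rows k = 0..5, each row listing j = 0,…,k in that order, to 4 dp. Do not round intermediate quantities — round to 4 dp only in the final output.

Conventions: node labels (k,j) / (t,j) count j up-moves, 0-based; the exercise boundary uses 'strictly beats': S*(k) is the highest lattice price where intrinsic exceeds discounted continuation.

price = 17.5602
boundary = - - - 50.8374 61.9020
tree:
17.5602
25.2884 9.2565
34.9461 14.9724 3.0470
45.8526 23.4123 5.8275 0.0000
54.9395 34.7880 11.1451 0.0000 0.0000
62.4022 45.8526 21.3152 0.0000 0.0000 0.0000

Δt=0.17480  u=1.21765  d=0.82126  q=0.47263  discount=0.99147
step 5 (expiry): payoffs max(K−S,0) = 62.4022 45.8526 21.3152 0.0000 0.0000 0.0000
step 4: (k=4,j=0): S=41.7505, K−S=54.9395, hold=54.1149 ⇒ V=54.9395 exercise | (k=4,j=1): S=61.9020, K−S=34.7880, hold=33.9633 ⇒ V=34.7880 exercise | (k=4,j=2): S=91.7800, K−S=4.9100, hold=11.1451 ⇒ V=11.1451 continue | (k=4,j=3): S=136.0791, K−S=0.0000, hold=0.0000 ⇒ V=0.0000 continue | (k=4,j=4): S=201.7598, K−S=0.0000, hold=0.0000 ⇒ V=0.0000 continue  boundary S*=61.9020
step 3: (k=3,j=0): S=50.8374, K−S=45.8526, hold=45.0280 ⇒ V=45.8526 exercise | (k=3,j=1): S=75.3748, K−S=21.3152, hold=23.4123 ⇒ V=23.4123 continue | (k=3,j=2): S=111.7557, K−S=0.0000, hold=5.8275 ⇒ V=5.8275 continue | (k=3,j=3): S=165.6963, K−S=0.0000, hold=0.0000 ⇒ V=0.0000 continue  boundary S*=50.8374
step 2: (k=2,j=0): S=61.9020, K−S=34.7880, hold=34.9461 ⇒ V=34.9461 continue | (k=2,j=1): S=91.7800, K−S=4.9100, hold=14.9724 ⇒ V=14.9724 continue | (k=2,j=2): S=136.0791, K−S=0.0000, hold=3.0470 ⇒ V=3.0470 continue  boundary S*=-
step 1: (k=1,j=0): S=75.3748, K−S=21.3152, hold=25.2884 ⇒ V=25.2884 continue | (k=1,j=1): S=111.7557, K−S=0.0000, hold=9.2565 ⇒ V=9.2565 continue  boundary S*=-
step 0: (k=0,j=0): S=91.7800, K−S=4.9100, hold=17.5602 ⇒ V=17.5602 continue  boundary S*=-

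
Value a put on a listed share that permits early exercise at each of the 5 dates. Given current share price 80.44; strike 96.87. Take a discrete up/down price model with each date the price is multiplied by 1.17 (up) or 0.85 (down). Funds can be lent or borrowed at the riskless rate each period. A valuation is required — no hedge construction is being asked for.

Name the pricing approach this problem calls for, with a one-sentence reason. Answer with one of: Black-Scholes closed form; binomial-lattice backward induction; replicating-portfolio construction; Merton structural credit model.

Key observation: early exercise of the strike-96.87 put must be checked at each of the 5 dates (spot 80.44), which forces a node-by-node comparison of intrinsic and continuation value backward from expiry.

framework: binomial-lattice backward induction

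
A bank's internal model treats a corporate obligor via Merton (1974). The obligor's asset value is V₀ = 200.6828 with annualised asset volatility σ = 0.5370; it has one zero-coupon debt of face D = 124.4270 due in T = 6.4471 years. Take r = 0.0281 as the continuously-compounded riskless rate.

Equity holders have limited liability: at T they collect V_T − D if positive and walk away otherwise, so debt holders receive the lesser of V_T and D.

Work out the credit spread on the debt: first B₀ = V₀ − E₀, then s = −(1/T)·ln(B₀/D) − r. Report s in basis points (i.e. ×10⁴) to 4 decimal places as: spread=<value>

spread=651.1120

With assets at 200.6828 and a single debt payment of 124.4270 at 6.4471 years:
d₁ = [ln(V₀/D) + (r + σ²/2)T] / (σ√T)
   = [ln(200.6828/124.4270) + (0.0281 + 0.5·0.5370²)·6.4471] / (0.5370·√6.4471)
   = [0.478006 + 1.110735] / 1.363504 = 1.165190
d₂ = d₁ − σ√T = 1.165190 − 1.363504 = -0.198314
N(d₁) = 0.878029,  N(d₂) = 0.421400,  e^(−rT) = 0.834299
E₀ = V₀·N(d₁) − D·e^(−rT)·N(d₂)
   = 200.6828·0.878029 − 124.4270·0.834299·0.421400 = 132.460105
B₀ = V₀ − E₀ = 200.6828 − 132.460105 = 68.222695
spread = −(1/T)·ln(B₀/D) − r = −(1/6.4471)·ln(68.222695/124.4270) − 0.0281 = 0.06511120
in basis points: 0.06511120 × 10⁴ = 651.1120 bp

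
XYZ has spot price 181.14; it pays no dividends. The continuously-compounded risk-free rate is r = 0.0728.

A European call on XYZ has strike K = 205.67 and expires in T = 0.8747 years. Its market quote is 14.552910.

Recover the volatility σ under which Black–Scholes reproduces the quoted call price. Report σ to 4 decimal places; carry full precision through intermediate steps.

sigma = 0.2863

At σ = 0.2863 the Black–Scholes value reproduces the quote:
σ√T = 0.2863·√0.8747 = 0.267763
d₁ = (ln(S/K) + (r+σ²/2)T) / (σ√T) = (ln(181.14/205.67) + (0.0728+0.2863²/2)·0.8747) / 0.267763 = (-0.127003 + 0.099527) / 0.267763 = -0.102613
d₂ = d₁ − σ√T = -0.102613 − 0.267763 = -0.370376
e^{−rT} = 0.938307
N(d₁) = 0.459135,  N(d₂) = 0.355551
V = S·N(d₁) − K·e^{−rT}·N(d₂) = 83.167722 − 68.614811 = 14.552910 (equal to the quote); since ∂V/∂σ > 0 for all σ, the implied volatility is unique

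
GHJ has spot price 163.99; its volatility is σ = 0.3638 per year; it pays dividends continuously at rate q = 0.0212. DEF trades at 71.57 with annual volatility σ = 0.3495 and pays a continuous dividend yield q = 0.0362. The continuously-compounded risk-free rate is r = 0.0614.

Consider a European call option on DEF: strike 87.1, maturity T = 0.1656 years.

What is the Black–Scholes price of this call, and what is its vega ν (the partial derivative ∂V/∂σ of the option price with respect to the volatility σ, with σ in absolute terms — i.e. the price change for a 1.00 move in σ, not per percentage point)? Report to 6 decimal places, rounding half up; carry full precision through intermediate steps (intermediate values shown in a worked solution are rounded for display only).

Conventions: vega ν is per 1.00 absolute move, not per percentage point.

price = 0.453342
ν = 5.088822

σ√T = 0.3495·√0.1656 = 0.142225
d₁ = (ln(S/K) + (r−q+σ²/2)T) / (σ√T) = (ln(71.57/87.1) + (0.0614−0.0362+0.3495²/2)·0.1656) / 0.142225 = (-0.196381 + 0.014287) / 0.142225 = -1.280317
d₂ = d₁ − σ√T = -1.280317 − 0.142225 = -1.422543
e^{−rT} = 0.989884
e^{−qT} = 0.994023
N(d₁) = 0.100217,  N(d₂) = 0.077434
Call price V = S·e^{−qT}·N(d₁) − K·e^{−rT}·N(d₂) = 7.129645 − 6.676303 = 0.453342
φ(d₁) = (1/√(2π))·e^{−d₁²/2} = 0.175776
ν = S·e^{−qT}·φ(d₁)·√T = 5.088822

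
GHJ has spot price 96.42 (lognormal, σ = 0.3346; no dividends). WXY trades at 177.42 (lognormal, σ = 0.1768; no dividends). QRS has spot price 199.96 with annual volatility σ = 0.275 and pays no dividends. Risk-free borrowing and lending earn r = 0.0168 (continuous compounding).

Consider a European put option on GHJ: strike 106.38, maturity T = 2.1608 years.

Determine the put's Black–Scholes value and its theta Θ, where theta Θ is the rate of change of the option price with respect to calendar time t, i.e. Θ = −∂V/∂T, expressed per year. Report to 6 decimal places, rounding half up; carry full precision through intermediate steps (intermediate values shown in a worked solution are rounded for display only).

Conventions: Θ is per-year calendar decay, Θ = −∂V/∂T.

σ√T = 0.3346·√2.1608 = 0.491851
d₁ = (ln(S/K) + (r+σ²/2)T) / (σ√T) = (ln(96.42/106.38) + (0.0168+0.3346²/2)·2.1608) / 0.491851 = (-0.098304 + 0.157260) / 0.491851 = 0.119866
d₂ = d₁ − σ√T = 0.119866 − 0.491851 = -0.371985
e^{−rT} = 0.964350
N(−d₁) = 0.452295,  N(−d₂) = 0.645048
Put price V = K·e^{−rT}·N(−d₂) − S·N(−d₁) = 66.173862 − 43.610262 = 22.563600
φ(d₁) = (1/√(2π))·e^{−d₁²/2} = 0.396087
Θ = −S·φ(d₁)·σ/(2√T) + r·K·e^{−rT}·N(−d₂) = −4.346562 + 1.111721 = -3.234842

price = 22.563600
Θ = -3.234842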